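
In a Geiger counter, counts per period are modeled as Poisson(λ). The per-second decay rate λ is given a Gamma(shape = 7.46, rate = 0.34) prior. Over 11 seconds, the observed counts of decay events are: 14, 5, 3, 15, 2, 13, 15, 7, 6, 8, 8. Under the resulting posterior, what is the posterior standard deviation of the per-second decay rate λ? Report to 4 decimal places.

With a Gamma(shape α, rate β) prior, the Poisson likelihood is conjugate: the posterior is Gamma(α + ΣXᵢ, β + n).
Sum of counts S = 96 over n = 11 seconds.
Posterior: Gamma(α+S, β+n) = Gamma(7.46+96, 0.34+11) = Gamma(103.46, 11.34).
SD = √α/β = √103.46/11.34 = 0.8970.

0.8970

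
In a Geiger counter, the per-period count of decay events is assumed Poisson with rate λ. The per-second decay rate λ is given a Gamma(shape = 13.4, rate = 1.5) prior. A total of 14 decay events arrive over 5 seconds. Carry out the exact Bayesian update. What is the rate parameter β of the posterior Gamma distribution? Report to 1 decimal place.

6.5

With a Gamma(shape α, rate β) prior, the Poisson likelihood is conjugate: the posterior is Gamma(α + ΣXᵢ, β + n).
Posterior: Gamma(α+S, β+n) = Gamma(13.4+14, 1.5+5) = Gamma(27.4, 6.5).
Posterior β = 6.5.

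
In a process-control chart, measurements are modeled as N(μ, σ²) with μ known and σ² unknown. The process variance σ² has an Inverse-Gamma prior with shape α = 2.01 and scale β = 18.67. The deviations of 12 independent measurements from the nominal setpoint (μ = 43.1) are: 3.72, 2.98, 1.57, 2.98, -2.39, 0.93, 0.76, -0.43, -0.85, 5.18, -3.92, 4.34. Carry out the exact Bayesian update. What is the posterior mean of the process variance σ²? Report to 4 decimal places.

10.0214

With known mean μ and an Inverse-Gamma(α, β) prior on σ², the Normal likelihood is conjugate: posterior is Inv-Gamma(α + n/2, β + Σ(xᵢ−μ)²/2).
Σ(xᵢ−μ)² = (3.72)² + (2.98)² + (1.57)² + (2.98)² + (-2.39)² + (0.93)² + (0.76)² + (-0.43)² + (-0.85)² + (5.18)² + (-3.92)² + (4.34)² = 103.1605.
Posterior: Inv-Gamma(2.01 + 12/2, 18.67 + 103.1605/2) = Inv-Gamma(8.01, 70.25025).
E[σ²|data] = β/(α−1) = 70.25025/7.01 = 10.0214.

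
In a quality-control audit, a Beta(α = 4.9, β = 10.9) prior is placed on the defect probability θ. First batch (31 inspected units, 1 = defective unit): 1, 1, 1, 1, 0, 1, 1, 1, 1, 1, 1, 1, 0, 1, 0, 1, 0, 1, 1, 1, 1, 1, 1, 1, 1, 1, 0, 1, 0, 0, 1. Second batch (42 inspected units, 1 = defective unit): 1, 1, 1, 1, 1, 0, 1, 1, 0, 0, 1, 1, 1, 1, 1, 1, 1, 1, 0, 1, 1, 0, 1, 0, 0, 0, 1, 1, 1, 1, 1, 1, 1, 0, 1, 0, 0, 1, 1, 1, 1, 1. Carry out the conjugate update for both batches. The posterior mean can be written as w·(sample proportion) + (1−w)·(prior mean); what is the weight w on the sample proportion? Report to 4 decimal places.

The Beta prior is conjugate to a Binomial/Bernoulli likelihood; the update adds successes to α and failures to β.
Total number of inspected units: n = 31 + 42 = 73.
Posterior mean = (α₀+k)/(α₀+β₀+n) = [n/(α₀+β₀+n)]·(k/n) + [(α₀+β₀)/(α₀+β₀+n)]·α₀/(α₀+β₀), so only n and the prior enter the weight.
The weight on the data is w = n/(α₀+β₀+n) = 73/(4.9+10.9+73) = 73/88.8 = 0.8221.

0.8221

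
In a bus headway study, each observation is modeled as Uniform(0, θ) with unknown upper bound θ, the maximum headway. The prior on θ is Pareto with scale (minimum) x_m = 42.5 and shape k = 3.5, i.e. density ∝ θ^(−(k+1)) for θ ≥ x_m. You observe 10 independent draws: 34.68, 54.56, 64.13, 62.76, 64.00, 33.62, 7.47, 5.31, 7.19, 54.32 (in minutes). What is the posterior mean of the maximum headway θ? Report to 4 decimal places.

A Pareto(scale x_m, shape k) prior on the upper bound θ of Uniform(0, θ) is conjugate: posterior is Pareto(max(x_m, max xᵢ), k + n).
Sample maximum = 64.13; prior scale x_m = 42.5 → posterior scale = max = 64.13.
Posterior shape = 3.5 + 10 = 13.5.
E[θ|data] = k·x_m/(k−1) = 13.5·64.13/12.5 = 69.2604.

69.2604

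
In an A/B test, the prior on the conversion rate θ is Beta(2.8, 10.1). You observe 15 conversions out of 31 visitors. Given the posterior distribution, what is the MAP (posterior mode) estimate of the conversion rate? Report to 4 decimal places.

The Beta prior is conjugate to a Binomial/Bernoulli likelihood; the update adds successes to α and failures to β.
Posterior: Beta(α+k, β+n−k) = Beta(2.8+15, 10.1+16) = Beta(17.8, 26.1).
Mode of Beta(a,b) for a,b>1 is (a−1)/(a+b−2) = 16.8/41.9 = 0.4010.

0.4010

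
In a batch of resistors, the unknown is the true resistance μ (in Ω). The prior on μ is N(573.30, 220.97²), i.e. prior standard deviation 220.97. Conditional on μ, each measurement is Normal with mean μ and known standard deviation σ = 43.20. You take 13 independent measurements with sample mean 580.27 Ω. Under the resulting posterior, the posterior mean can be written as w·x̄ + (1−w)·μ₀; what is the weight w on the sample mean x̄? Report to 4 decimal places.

0.9971

For Normal data with known variance σ², a Normal(μ₀, σ₀²) prior on μ is conjugate. Posterior precision = 1/σ₀² + n/σ²; posterior mean is the precision-weighted average of μ₀ and x̄.
σ₀² = 220.97² = 48827.7409, σ² = 43.20² = 1866.24. Prior precision 1/σ₀² = 1/48827.7409; data precision n/σ² = 13/1866.24.
w = (n/σ²)/(1/σ₀² + n/σ²) = n·σ₀²/(σ² + n·σ₀²) = 13·48827.7409/(1866.24 + 13·48827.7409) = 634760.6317/636626.8717 = 0.9971.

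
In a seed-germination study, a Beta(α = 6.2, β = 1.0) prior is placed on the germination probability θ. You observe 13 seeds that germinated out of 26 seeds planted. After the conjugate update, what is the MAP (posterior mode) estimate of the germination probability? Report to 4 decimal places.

The Beta prior is conjugate to a Binomial/Bernoulli likelihood; the update adds successes to α and failures to β.
Posterior: Beta(α+k, β+n−k) = Beta(6.2+13, 1.0+13) = Beta(19.2, 14.0).
Mode of Beta(a,b) for a,b>1 is (a−1)/(a+b−2) = 18.2/31.2 = 0.5833.

0.5833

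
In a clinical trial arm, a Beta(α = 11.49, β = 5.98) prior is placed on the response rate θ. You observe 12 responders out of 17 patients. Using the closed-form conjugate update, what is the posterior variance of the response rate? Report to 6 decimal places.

The Beta prior is conjugate to a Binomial/Bernoulli likelihood; the update adds successes to α and failures to β.
Posterior: Beta(α+k, β+n−k) = Beta(11.49+12, 5.98+5) = Beta(23.49, 10.98).
Var = αβ/((α+β)²(α+β+1)) = 23.49·10.98/(34.47²·35.47) = 0.006120.

0.006120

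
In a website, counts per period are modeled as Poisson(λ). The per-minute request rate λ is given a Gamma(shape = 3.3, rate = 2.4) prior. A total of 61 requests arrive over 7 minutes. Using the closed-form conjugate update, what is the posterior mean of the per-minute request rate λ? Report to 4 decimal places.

6.8404

With a Gamma(shape α, rate β) prior, the Poisson likelihood is conjugate: the posterior is Gamma(α + ΣXᵢ, β + n).
Posterior: Gamma(α+S, β+n) = Gamma(3.3+61, 2.4+7) = Gamma(64.3, 9.4).
Posterior mean = α/β = 64.3/9.4 = 6.8404.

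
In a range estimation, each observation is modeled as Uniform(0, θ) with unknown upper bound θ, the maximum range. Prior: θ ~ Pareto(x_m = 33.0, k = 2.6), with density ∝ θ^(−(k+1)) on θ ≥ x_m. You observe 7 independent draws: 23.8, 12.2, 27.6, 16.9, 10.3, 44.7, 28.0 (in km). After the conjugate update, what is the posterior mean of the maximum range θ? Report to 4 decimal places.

49.8977

A Pareto(scale x_m, shape k) prior on the upper bound θ of Uniform(0, θ) is conjugate: posterior is Pareto(max(x_m, max xᵢ), k + n).
Sample maximum = 44.7; prior scale x_m = 33.0 → posterior scale = max = 44.7.
Posterior shape = 2.6 + 7 = 9.6.
E[θ|data] = k·x_m/(k−1) = 9.6·44.7/8.6 = 49.8977.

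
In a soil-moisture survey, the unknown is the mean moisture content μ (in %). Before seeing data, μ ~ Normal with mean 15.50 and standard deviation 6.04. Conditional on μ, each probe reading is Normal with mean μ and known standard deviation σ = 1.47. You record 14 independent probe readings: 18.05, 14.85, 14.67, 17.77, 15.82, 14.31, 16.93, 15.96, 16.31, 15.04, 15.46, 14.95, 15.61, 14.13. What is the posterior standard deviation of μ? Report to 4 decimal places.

For Normal data with known variance σ², a Normal(μ₀, σ₀²) prior on μ is conjugate. Posterior precision = 1/σ₀² + n/σ²; posterior mean is the precision-weighted average of μ₀ and x̄.
σ₀² = 6.04² = 36.4816, σ² = 1.47² = 2.1609; σ² + n·σ₀² = 2.1609 + 14·36.4816 = 512.9033.
Posterior precision = 1/σ₀² + n/σ² = 1/36.4816 + 14/2.1609 = (σ² + n·σ₀²)/(σ₀²σ²) = 512.9033/(36.4816·2.1609); posterior variance σₙ² = σ₀²σ²/(σ² + n·σ₀²) = 36.4816·2.1609/512.9033 = 0.153700.
Posterior SD = √σₙ² = √(36.4816·2.1609/512.9033) = 0.3920.

0.3920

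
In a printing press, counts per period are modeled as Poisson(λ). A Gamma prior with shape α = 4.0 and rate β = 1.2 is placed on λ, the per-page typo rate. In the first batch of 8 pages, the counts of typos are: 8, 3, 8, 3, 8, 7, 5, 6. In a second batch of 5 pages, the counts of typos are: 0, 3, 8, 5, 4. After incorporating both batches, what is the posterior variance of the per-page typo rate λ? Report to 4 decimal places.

0.3571

With a Gamma(shape α, rate β) prior, the Poisson likelihood is conjugate: the posterior is Gamma(α + ΣXᵢ, β + n).
Batch 1: sum of counts S = 48 over n = 8 pages.
After batch 1: Gamma(α+S, β+n) = Gamma(4.0+48, 1.2+8) = Gamma(52.0, 9.2).
Batch 2: sum of counts S = 20 over n = 5 pages.
After batch 2: Gamma(α+S, β+n) = Gamma(52.0+20, 9.2+5) = Gamma(72.0, 14.2).
Var = α/β² = 72.0/14.2² = 0.3571.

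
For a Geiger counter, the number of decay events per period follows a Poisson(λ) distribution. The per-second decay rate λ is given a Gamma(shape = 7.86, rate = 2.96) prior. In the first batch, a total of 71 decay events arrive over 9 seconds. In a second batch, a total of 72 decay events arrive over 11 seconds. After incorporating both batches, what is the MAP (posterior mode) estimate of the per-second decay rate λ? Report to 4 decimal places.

6.5270

With a Gamma(shape α, rate β) prior, the Poisson likelihood is conjugate: the posterior is Gamma(α + ΣXᵢ, β + n).
After batch 1: Gamma(α+S, β+n) = Gamma(7.86+71, 2.96+9) = Gamma(78.86, 11.96).
After batch 2: Gamma(α+S, β+n) = Gamma(78.86+72, 11.96+11) = Gamma(150.86, 22.96).
Mode of Gamma(α,β) for α≥1 is (α−1)/β = 149.86/22.96 = 6.5270.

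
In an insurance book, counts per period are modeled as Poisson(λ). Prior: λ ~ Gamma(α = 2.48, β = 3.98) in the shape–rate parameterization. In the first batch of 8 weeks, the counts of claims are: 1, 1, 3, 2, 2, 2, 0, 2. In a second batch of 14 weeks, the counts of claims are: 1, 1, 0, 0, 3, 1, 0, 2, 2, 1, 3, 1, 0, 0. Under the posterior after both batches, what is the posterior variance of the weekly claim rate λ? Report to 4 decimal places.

0.0452

With a Gamma(shape α, rate β) prior, the Poisson likelihood is conjugate: the posterior is Gamma(α + ΣXᵢ, β + n).
Batch 1: sum of counts S = 13 over n = 8 weeks.
After batch 1: Gamma(α+S, β+n) = Gamma(2.48+13, 3.98+8) = Gamma(15.48, 11.98).
Batch 2: sum of counts S = 15 over n = 14 weeks.
After batch 2: Gamma(α+S, β+n) = Gamma(15.48+15, 11.98+14) = Gamma(30.48, 25.98).
Var = α/β² = 30.48/25.98² = 0.0452.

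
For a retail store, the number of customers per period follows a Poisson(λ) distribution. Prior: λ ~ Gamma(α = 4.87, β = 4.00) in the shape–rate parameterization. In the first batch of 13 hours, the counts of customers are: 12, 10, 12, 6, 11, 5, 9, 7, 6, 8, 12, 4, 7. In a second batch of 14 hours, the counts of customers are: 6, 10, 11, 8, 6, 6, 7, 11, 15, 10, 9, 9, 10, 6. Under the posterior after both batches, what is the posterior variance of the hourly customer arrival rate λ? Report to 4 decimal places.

0.2475

With a Gamma(shape α, rate β) prior, the Poisson likelihood is conjugate: the posterior is Gamma(α + ΣXᵢ, β + n).
Batch 1: sum of counts S = 109 over n = 13 hours.
After batch 1: Gamma(α+S, β+n) = Gamma(4.87+109, 4.00+13) = Gamma(113.87, 17.00).
Batch 2: sum of counts S = 124 over n = 14 hours.
After batch 2: Gamma(α+S, β+n) = Gamma(113.87+124, 17.00+14) = Gamma(237.87, 31.00).
Var = α/β² = 237.87/31.00² = 0.2475.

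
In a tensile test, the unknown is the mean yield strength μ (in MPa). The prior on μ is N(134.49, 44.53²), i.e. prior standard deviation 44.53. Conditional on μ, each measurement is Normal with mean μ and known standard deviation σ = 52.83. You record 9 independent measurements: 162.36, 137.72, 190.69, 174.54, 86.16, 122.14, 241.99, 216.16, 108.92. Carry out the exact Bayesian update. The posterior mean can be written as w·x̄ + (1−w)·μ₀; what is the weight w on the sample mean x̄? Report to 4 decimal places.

For Normal data with known variance σ², a Normal(μ₀, σ₀²) prior on μ is conjugate. Posterior precision = 1/σ₀² + n/σ²; posterior mean is the precision-weighted average of μ₀ and x̄.
σ₀² = 44.53² = 1982.9209, σ² = 52.83² = 2791.0089. Prior precision 1/σ₀² = 1/1982.9209; data precision n/σ² = 9/2791.0089.
w = (n/σ²)/(1/σ₀² + n/σ²) = n·σ₀²/(σ² + n·σ₀²) = 9·1982.9209/(2791.0089 + 9·1982.9209) = 17846.2881/20637.297 = 0.8648.

0.8648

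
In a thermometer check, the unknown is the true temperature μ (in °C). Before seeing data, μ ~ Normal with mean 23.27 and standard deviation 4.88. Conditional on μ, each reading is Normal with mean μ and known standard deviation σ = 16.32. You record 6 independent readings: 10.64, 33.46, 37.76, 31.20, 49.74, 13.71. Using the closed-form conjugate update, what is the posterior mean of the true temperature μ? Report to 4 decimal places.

25.4168

For Normal data with known variance σ², a Normal(μ₀, σ₀²) prior on μ is conjugate. Posterior precision = 1/σ₀² + n/σ²; posterior mean is the precision-weighted average of μ₀ and x̄.
Σxᵢ = 10.64 + 33.46 + 37.76 + 31.20 + 49.74 + 13.71 = 176.51, so n·x̄ = 176.51.
σ₀² = 4.88² = 23.8144, σ² = 16.32² = 266.3424; σ² + n·σ₀² = 266.3424 + 6·23.8144 = 409.2288.
Posterior mean = (μ₀/σ₀² + n·x̄/σ²)/(1/σ₀² + n/σ²) = (σ²·μ₀ + σ₀²·n·x̄)/(σ² + n·σ₀²) = (266.3424·23.27 + 23.8144·176.51)/409.2288 = 10401.267392/409.2288 = 25.4168.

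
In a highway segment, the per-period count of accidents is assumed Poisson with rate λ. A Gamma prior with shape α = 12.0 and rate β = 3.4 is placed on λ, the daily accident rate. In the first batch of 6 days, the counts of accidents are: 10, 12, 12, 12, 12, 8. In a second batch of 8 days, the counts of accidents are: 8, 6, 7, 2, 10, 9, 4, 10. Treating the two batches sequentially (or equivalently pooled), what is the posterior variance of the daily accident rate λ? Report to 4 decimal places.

With a Gamma(shape α, rate β) prior, the Poisson likelihood is conjugate: the posterior is Gamma(α + ΣXᵢ, β + n).
Batch 1: sum of counts S = 66 over n = 6 days.
After batch 1: Gamma(α+S, β+n) = Gamma(12.0+66, 3.4+6) = Gamma(78.0, 9.4).
Batch 2: sum of counts S = 56 over n = 8 days.
After batch 2: Gamma(α+S, β+n) = Gamma(78.0+56, 9.4+8) = Gamma(134.0, 17.4).
Var = α/β² = 134.0/17.4² = 0.4426.

0.4426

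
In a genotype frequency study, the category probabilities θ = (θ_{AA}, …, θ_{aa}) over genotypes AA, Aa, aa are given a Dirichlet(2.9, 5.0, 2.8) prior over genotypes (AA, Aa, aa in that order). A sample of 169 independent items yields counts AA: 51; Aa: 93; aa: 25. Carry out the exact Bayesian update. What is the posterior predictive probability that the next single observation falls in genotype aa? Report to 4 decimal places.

0.1547

The Dirichlet prior is conjugate to the Multinomial likelihood: each posterior αⱼ = prior αⱼ + observed count nⱼ.
Posterior concentration: (53.9, 98.0, 27.8), total = 179.7.
P(next = aa | data) = α_{aa}/Σα = 0.1547.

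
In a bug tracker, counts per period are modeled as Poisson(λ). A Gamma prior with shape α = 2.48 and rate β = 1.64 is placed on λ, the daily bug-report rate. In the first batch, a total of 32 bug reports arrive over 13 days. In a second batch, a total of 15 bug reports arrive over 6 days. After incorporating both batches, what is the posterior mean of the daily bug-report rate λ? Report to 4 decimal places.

With a Gamma(shape α, rate β) prior, the Poisson likelihood is conjugate: the posterior is Gamma(α + ΣXᵢ, β + n).
After batch 1: Gamma(α+S, β+n) = Gamma(2.48+32, 1.64+13) = Gamma(34.48, 14.64).
After batch 2: Gamma(α+S, β+n) = Gamma(34.48+15, 14.64+6) = Gamma(49.48, 20.64).
Posterior mean = α/β = 49.48/20.64 = 2.3973.

2.3973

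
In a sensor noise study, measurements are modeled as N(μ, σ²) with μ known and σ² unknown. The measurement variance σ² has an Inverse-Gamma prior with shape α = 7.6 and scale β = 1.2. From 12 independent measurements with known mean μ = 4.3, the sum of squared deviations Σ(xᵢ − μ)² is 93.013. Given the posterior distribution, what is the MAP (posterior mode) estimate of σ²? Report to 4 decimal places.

With known mean μ and an Inverse-Gamma(α, β) prior on σ², the Normal likelihood is conjugate: posterior is Inv-Gamma(α + n/2, β + Σ(xᵢ−μ)²/2).
Posterior: Inv-Gamma(7.6 + 12/2, 1.2 + 93.013/2) = Inv-Gamma(13.60, 47.7065).
Mode = β/(α+1) = 47.7065/14.60 = 3.2676.

3.2676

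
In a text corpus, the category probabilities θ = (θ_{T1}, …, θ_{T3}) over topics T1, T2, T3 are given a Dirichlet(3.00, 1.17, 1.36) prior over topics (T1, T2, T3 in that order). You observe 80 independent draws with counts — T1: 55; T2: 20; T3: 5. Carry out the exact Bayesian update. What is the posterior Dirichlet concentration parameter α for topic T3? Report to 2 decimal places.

The Dirichlet prior is conjugate to the Multinomial likelihood: each posterior αⱼ = prior αⱼ + observed count nⱼ.
Posterior concentration: (58.00, 21.17, 6.36), total = 85.53.
α_{T3} = 1.36 + 5 = 6.36.

6.36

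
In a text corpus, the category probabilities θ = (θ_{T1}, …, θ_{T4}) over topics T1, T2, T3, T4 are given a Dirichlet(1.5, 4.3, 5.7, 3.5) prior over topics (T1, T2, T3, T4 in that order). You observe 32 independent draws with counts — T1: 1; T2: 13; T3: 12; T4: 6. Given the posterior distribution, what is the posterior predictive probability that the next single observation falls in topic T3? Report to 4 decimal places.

The Dirichlet prior is conjugate to the Multinomial likelihood: each posterior αⱼ = prior αⱼ + observed count nⱼ.
Posterior concentration: (2.5, 17.3, 17.7, 9.5), total = 47.0.
P(next = T3 | data) = α_{T3}/Σα = 0.3766.

0.3766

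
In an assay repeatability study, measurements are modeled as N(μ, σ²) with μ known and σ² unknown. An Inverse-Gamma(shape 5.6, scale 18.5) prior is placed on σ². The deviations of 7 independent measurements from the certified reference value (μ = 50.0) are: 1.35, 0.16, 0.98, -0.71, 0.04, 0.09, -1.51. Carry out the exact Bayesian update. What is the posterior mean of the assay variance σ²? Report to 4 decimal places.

2.6298

With known mean μ and an Inverse-Gamma(α, β) prior on σ², the Normal likelihood is conjugate: posterior is Inv-Gamma(α + n/2, β + Σ(xᵢ−μ)²/2).
Σ(xᵢ−μ)² = (1.35)² + (0.16)² + (0.98)² + (-0.71)² + (0.04)² + (0.09)² + (-1.51)² = 5.6024.
Posterior: Inv-Gamma(5.6 + 7/2, 18.5 + 5.6024/2) = Inv-Gamma(9.10, 21.30120).
E[σ²|data] = β/(α−1) = 21.30120/8.10 = 2.6298.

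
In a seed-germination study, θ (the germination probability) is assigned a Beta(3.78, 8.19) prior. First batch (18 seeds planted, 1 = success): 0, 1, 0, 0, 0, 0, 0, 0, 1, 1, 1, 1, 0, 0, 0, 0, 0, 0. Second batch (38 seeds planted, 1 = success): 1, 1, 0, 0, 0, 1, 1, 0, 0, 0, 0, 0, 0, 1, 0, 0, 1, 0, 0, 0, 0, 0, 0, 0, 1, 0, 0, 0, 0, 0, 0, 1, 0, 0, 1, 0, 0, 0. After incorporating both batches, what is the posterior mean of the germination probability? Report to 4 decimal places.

The Beta prior is conjugate to a Binomial/Bernoulli likelihood; the update adds successes to α and failures to β.
After batch 1: Beta(3.78+5, 8.19+13) = Beta(8.78, 21.19).
After batch 2: Beta(8.78+9, 21.19+29) = Beta(17.78, 50.19).
Posterior mean = α/(α+β) = 17.78/67.97 = 0.2616.

0.2616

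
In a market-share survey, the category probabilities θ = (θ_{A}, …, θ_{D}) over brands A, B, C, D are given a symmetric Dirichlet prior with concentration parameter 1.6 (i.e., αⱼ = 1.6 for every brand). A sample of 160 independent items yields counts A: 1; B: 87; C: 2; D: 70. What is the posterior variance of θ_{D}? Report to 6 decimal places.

The Dirichlet prior is conjugate to the Multinomial likelihood: each posterior αⱼ = prior αⱼ + observed count nⱼ.
Posterior concentration: (2.6, 88.6, 3.6, 71.6), total = 166.4.
Var[θ_j] = α_j(Σα−α_j)/((Σα)²(Σα+1)) = 71.6·94.8/(166.4²·167.4) = 0.001464.

0.001464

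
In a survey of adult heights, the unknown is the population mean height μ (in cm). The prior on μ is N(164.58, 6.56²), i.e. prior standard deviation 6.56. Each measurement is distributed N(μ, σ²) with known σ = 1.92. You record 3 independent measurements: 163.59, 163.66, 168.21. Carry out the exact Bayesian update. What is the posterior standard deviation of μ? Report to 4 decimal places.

1.0930

For Normal data with known variance σ², a Normal(μ₀, σ₀²) prior on μ is conjugate. Posterior precision = 1/σ₀² + n/σ²; posterior mean is the precision-weighted average of μ₀ and x̄.
σ₀² = 6.56² = 43.0336, σ² = 1.92² = 3.6864; σ² + n·σ₀² = 3.6864 + 3·43.0336 = 132.7872.
Posterior precision = 1/σ₀² + n/σ² = 1/43.0336 + 3/3.6864 = (σ² + n·σ₀²)/(σ₀²σ²) = 132.7872/(43.0336·3.6864); posterior variance σₙ² = σ₀²σ²/(σ² + n·σ₀²) = 43.0336·3.6864/132.7872 = 1.194686.
Posterior SD = √σₙ² = √(43.0336·3.6864/132.7872) = 1.0930.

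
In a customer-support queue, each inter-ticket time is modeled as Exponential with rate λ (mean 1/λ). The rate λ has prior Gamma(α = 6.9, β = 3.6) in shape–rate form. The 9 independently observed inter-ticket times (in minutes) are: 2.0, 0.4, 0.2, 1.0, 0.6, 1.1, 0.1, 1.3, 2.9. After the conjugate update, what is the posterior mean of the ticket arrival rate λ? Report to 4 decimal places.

With a Gamma(shape α, rate β) prior on the exponential rate λ, the posterior after n observations with total T = Σxᵢ is Gamma(α+n, β+T).
Sum of observations T = 9.6 minutes; n = 9.
Posterior: Gamma(6.9+9, 3.6+9.6) = Gamma(15.9, 13.2).
Posterior mean of λ = α/β = 15.9/13.2 = 1.2045.

1.2045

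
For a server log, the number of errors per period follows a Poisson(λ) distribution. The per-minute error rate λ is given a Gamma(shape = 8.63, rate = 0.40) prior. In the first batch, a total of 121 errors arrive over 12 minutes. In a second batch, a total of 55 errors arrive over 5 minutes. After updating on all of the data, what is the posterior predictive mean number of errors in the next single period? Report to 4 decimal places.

10.6109

With a Gamma(shape α, rate β) prior, the Poisson likelihood is conjugate: the posterior is Gamma(α + ΣXᵢ, β + n).
After batch 1: Gamma(α+S, β+n) = Gamma(8.63+121, 0.40+12) = Gamma(129.63, 12.40).
After batch 2: Gamma(α+S, β+n) = Gamma(129.63+55, 12.40+5) = Gamma(184.63, 17.40).
The predictive distribution for one future period is NegBinom with mean α/β = 10.6109.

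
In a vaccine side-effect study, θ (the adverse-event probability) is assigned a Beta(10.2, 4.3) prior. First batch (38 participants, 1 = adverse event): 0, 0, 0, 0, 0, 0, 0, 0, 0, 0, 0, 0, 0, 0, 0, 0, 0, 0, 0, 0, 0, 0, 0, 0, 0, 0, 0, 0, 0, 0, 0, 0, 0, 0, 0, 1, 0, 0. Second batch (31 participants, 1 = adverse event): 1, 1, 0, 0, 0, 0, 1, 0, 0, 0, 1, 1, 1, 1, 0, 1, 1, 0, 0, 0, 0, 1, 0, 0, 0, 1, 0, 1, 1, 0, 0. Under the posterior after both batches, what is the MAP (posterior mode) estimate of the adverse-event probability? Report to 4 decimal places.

The Beta prior is conjugate to a Binomial/Bernoulli likelihood; the update adds successes to α and failures to β.
After batch 1: Beta(10.2+1, 4.3+37) = Beta(11.2, 41.3).
After batch 2: Beta(11.2+13, 41.3+18) = Beta(24.2, 59.3).
Mode of Beta(a,b) for a,b>1 is (a−1)/(a+b−2) = 23.2/81.5 = 0.2847.

0.2847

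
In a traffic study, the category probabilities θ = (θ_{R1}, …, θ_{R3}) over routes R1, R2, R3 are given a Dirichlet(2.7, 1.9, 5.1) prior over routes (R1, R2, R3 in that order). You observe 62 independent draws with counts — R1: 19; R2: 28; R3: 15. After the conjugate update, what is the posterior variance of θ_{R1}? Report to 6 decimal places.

0.002903

The Dirichlet prior is conjugate to the Multinomial likelihood: each posterior αⱼ = prior αⱼ + observed count nⱼ.
Posterior concentration: (21.7, 29.9, 20.1), total = 71.7.
Var[θ_j] = α_j(Σα−α_j)/((Σα)²(Σα+1)) = 21.7·50.0/(71.7²·72.7) = 0.002903.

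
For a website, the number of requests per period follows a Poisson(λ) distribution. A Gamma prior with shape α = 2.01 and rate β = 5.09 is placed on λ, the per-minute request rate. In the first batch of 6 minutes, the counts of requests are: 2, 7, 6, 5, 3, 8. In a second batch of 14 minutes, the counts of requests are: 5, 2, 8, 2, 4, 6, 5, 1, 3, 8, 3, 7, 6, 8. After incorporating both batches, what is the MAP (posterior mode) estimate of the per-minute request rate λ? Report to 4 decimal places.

3.9861

With a Gamma(shape α, rate β) prior, the Poisson likelihood is conjugate: the posterior is Gamma(α + ΣXᵢ, β + n).
Batch 1: sum of counts S = 31 over n = 6 minutes.
After batch 1: Gamma(α+S, β+n) = Gamma(2.01+31, 5.09+6) = Gamma(33.01, 11.09).
Batch 2: sum of counts S = 68 over n = 14 minutes.
After batch 2: Gamma(α+S, β+n) = Gamma(33.01+68, 11.09+14) = Gamma(101.01, 25.09).
Mode of Gamma(α,β) for α≥1 is (α−1)/β = 100.01/25.09 = 3.9861.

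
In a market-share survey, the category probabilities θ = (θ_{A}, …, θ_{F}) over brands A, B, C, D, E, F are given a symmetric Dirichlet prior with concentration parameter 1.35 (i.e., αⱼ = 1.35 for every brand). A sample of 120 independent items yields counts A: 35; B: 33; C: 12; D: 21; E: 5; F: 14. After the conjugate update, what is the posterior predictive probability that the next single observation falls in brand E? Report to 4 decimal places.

0.0496

The Dirichlet prior is conjugate to the Multinomial likelihood: each posterior αⱼ = prior αⱼ + observed count nⱼ.
Posterior concentration: (36.35, 34.35, 13.35, 22.35, 6.35, 15.35), total = 128.10.
P(next = E | data) = α_{E}/Σα = 0.0496.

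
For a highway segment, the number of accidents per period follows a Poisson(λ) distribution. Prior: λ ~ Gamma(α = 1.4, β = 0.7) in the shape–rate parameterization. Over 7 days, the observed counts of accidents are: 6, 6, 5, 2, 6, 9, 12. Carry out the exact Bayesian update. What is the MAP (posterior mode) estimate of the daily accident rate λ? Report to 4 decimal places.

With a Gamma(shape α, rate β) prior, the Poisson likelihood is conjugate: the posterior is Gamma(α + ΣXᵢ, β + n).
Sum of counts S = 46 over n = 7 days.
Posterior: Gamma(α+S, β+n) = Gamma(1.4+46, 0.7+7) = Gamma(47.4, 7.7).
Mode of Gamma(α,β) for α≥1 is (α−1)/β = 46.4/7.7 = 6.0260.

6.0260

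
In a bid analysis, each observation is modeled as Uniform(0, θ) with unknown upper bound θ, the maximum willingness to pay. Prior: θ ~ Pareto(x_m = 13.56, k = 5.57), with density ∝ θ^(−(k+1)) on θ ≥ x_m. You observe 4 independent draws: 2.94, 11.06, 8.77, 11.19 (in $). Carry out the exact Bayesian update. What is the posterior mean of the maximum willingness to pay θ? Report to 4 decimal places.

A Pareto(scale x_m, shape k) prior on the upper bound θ of Uniform(0, θ) is conjugate: posterior is Pareto(max(x_m, max xᵢ), k + n).
Sample maximum = 11.19; prior scale x_m = 13.56 → posterior scale = max = 13.56.
Posterior shape = 5.57 + 4 = 9.57.
E[θ|data] = k·x_m/(k−1) = 9.57·13.56/8.57 = 15.1423.

15.1423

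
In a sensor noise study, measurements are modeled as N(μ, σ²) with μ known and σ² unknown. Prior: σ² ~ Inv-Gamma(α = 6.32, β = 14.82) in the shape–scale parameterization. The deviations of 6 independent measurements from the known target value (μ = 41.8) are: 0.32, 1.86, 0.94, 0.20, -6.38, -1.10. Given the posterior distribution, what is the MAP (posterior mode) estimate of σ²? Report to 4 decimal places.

3.6841

With known mean μ and an Inverse-Gamma(α, β) prior on σ², the Normal likelihood is conjugate: posterior is Inv-Gamma(α + n/2, β + Σ(xᵢ−μ)²/2).
Σ(xᵢ−μ)² = (0.32)² + (1.86)² + (0.94)² + (0.20)² + (-6.38)² + (-1.10)² = 46.4000.
Posterior: Inv-Gamma(6.32 + 6/2, 14.82 + 46.4000/2) = Inv-Gamma(9.32, 38.02000).
Mode = β/(α+1) = 38.02000/10.32 = 3.6841.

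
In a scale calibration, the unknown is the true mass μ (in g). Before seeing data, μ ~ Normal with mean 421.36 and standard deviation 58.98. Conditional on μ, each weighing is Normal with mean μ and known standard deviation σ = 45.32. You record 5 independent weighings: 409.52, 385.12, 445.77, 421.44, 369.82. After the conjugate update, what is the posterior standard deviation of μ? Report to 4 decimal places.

19.1676

For Normal data with known variance σ², a Normal(μ₀, σ₀²) prior on μ is conjugate. Posterior precision = 1/σ₀² + n/σ²; posterior mean is the precision-weighted average of μ₀ and x̄.
σ₀² = 58.98² = 3478.6404, σ² = 45.32² = 2053.9024; σ² + n·σ₀² = 2053.9024 + 5·3478.6404 = 19447.1044.
Posterior precision = 1/σ₀² + n/σ² = 1/3478.6404 + 5/2053.9024 = (σ² + n·σ₀²)/(σ₀²σ²) = 19447.1044/(3478.6404·2053.9024); posterior variance σₙ² = σ₀²σ²/(σ² + n·σ₀²) = 3478.6404·2053.9024/19447.1044 = 367.395974.
Posterior SD = √σₙ² = √(3478.6404·2053.9024/19447.1044) = 19.1676.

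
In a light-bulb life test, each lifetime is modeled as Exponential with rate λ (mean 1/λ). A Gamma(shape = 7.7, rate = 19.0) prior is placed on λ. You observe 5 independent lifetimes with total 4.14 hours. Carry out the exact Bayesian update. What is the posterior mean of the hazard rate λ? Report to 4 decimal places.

With a Gamma(shape α, rate β) prior on the exponential rate λ, the posterior after n observations with total T = Σxᵢ is Gamma(α+n, β+T).
Posterior: Gamma(7.7+5, 19.0+4.14) = Gamma(12.7, 23.14).
Posterior mean of λ = α/β = 12.7/23.14 = 0.5488.

0.5488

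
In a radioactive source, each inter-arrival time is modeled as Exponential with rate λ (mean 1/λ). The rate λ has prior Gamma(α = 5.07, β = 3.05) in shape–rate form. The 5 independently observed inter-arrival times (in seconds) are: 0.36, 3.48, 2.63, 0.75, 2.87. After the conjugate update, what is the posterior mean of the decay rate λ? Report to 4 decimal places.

0.7664

With a Gamma(shape α, rate β) prior on the exponential rate λ, the posterior after n observations with total T = Σxᵢ is Gamma(α+n, β+T).
Sum of observations T = 10.09 seconds; n = 5.
Posterior: Gamma(5.07+5, 3.05+10.09) = Gamma(10.07, 13.14).
Posterior mean of λ = α/β = 10.07/13.14 = 0.7664.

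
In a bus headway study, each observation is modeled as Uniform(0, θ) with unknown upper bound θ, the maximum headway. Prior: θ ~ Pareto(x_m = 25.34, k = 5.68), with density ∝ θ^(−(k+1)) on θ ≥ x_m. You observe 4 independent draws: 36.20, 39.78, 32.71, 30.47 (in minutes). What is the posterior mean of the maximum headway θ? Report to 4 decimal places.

44.3629

A Pareto(scale x_m, shape k) prior on the upper bound θ of Uniform(0, θ) is conjugate: posterior is Pareto(max(x_m, max xᵢ), k + n).
Sample maximum = 39.78; prior scale x_m = 25.34 → posterior scale = max = 39.78.
Posterior shape = 5.68 + 4 = 9.68.
E[θ|data] = k·x_m/(k−1) = 9.68·39.78/8.68 = 44.3629.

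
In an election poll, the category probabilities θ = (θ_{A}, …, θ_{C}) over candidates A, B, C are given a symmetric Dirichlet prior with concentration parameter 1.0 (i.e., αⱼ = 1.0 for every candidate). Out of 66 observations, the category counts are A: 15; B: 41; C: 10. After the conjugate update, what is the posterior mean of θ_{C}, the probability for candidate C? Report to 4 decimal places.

0.1594

The Dirichlet prior is conjugate to the Multinomial likelihood: each posterior αⱼ = prior αⱼ + observed count nⱼ.
Posterior concentration: (16.0, 42.0, 11.0), total = 69.0.
E[θ_{C}|data] = α_{C}/Σα = 11.0/69.0 = 0.1594.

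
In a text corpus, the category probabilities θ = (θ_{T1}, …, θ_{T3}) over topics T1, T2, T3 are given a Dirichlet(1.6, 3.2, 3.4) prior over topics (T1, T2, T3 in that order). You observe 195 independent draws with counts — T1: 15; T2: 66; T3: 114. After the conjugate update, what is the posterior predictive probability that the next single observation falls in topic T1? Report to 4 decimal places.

0.0817

The Dirichlet prior is conjugate to the Multinomial likelihood: each posterior αⱼ = prior αⱼ + observed count nⱼ.
Posterior concentration: (16.6, 69.2, 117.4), total = 203.2.
P(next = T1 | data) = α_{T1}/Σα = 0.0817.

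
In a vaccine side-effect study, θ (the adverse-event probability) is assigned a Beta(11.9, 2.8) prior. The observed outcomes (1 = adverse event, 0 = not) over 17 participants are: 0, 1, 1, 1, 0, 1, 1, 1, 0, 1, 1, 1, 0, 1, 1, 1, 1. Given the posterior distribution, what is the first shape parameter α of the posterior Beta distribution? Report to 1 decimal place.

24.9

The Beta prior is conjugate to a Binomial/Bernoulli likelihood; the update adds successes to α and failures to β.
Posterior: Beta(α+k, β+n−k) = Beta(11.9+13, 2.8+4) = Beta(24.9, 6.8).
Posterior α = 24.9.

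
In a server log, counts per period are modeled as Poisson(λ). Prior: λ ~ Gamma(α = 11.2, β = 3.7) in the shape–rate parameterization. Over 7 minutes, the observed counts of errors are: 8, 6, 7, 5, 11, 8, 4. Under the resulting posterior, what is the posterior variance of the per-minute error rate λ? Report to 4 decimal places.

0.5258

With a Gamma(shape α, rate β) prior, the Poisson likelihood is conjugate: the posterior is Gamma(α + ΣXᵢ, β + n).
Sum of counts S = 49 over n = 7 minutes.
Posterior: Gamma(α+S, β+n) = Gamma(11.2+49, 3.7+7) = Gamma(60.2, 10.7).
Var = α/β² = 60.2/10.7² = 0.5258.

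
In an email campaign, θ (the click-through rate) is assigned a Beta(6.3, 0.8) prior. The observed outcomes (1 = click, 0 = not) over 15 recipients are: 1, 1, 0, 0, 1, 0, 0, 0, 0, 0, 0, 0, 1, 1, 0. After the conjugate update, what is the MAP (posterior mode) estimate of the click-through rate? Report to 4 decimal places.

The Beta prior is conjugate to a Binomial/Bernoulli likelihood; the update adds successes to α and failures to β.
Posterior: Beta(α+k, β+n−k) = Beta(6.3+5, 0.8+10) = Beta(11.3, 10.8).
Mode of Beta(a,b) for a,b>1 is (a−1)/(a+b−2) = 10.3/20.1 = 0.5124.

0.5124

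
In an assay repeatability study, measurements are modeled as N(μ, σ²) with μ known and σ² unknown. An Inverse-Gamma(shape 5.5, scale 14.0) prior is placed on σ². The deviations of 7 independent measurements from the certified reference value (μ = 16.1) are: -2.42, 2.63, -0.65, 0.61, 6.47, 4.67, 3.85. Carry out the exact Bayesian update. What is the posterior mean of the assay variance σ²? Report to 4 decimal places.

7.5038

With known mean μ and an Inverse-Gamma(α, β) prior on σ², the Normal likelihood is conjugate: posterior is Inv-Gamma(α + n/2, β + Σ(xᵢ−μ)²/2).
Σ(xᵢ−μ)² = (-2.42)² + (2.63)² + (-0.65)² + (0.61)² + (6.47)² + (4.67)² + (3.85)² = 92.0602.
Posterior: Inv-Gamma(5.5 + 7/2, 14.0 + 92.0602/2) = Inv-Gamma(9.00, 60.03010).
E[σ²|data] = β/(α−1) = 60.03010/8.00 = 7.5038.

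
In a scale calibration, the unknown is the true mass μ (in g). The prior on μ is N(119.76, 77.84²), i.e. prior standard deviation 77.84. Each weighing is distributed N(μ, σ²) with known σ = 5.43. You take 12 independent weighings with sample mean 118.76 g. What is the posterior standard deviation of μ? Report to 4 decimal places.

For Normal data with known variance σ², a Normal(μ₀, σ₀²) prior on μ is conjugate. Posterior precision = 1/σ₀² + n/σ²; posterior mean is the precision-weighted average of μ₀ and x̄.
σ₀² = 77.84² = 6059.0656, σ² = 5.43² = 29.4849; σ² + n·σ₀² = 29.4849 + 12·6059.0656 = 72738.2721.
Posterior precision = 1/σ₀² + n/σ² = 1/6059.0656 + 12/29.4849 = (σ² + n·σ₀²)/(σ₀²σ²) = 72738.2721/(6059.0656·29.4849); posterior variance σₙ² = σ₀²σ²/(σ² + n·σ₀²) = 6059.0656·29.4849/72738.2721 = 2.456079.
Posterior SD = √σₙ² = √(6059.0656·29.4849/72738.2721) = 1.5672.

1.5672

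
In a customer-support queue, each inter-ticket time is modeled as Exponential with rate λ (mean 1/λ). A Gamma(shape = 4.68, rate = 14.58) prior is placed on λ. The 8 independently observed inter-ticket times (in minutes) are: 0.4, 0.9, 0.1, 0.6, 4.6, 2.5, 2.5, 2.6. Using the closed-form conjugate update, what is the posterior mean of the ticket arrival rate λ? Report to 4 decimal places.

0.4406

With a Gamma(shape α, rate β) prior on the exponential rate λ, the posterior after n observations with total T = Σxᵢ is Gamma(α+n, β+T).
Sum of observations T = 14.2 minutes; n = 8.
Posterior: Gamma(4.68+8, 14.58+14.2) = Gamma(12.68, 28.78).
Posterior mean of λ = α/β = 12.68/28.78 = 0.4406.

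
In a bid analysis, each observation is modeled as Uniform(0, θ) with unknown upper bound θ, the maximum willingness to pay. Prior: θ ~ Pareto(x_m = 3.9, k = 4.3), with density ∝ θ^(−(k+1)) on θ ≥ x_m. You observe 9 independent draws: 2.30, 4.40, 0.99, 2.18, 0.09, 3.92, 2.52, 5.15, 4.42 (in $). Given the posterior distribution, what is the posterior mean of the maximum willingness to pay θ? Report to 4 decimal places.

A Pareto(scale x_m, shape k) prior on the upper bound θ of Uniform(0, θ) is conjugate: posterior is Pareto(max(x_m, max xᵢ), k + n).
Sample maximum = 5.15; prior scale x_m = 3.9 → posterior scale = max = 5.15.
Posterior shape = 4.3 + 9 = 13.3.
E[θ|data] = k·x_m/(k−1) = 13.3·5.15/12.3 = 5.5687.

5.5687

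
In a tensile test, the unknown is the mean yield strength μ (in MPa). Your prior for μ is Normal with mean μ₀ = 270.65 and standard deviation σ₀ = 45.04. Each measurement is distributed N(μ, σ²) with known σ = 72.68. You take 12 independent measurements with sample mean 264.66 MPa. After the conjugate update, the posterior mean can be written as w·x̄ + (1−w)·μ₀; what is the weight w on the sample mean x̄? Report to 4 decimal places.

For Normal data with known variance σ², a Normal(μ₀, σ₀²) prior on μ is conjugate. Posterior precision = 1/σ₀² + n/σ²; posterior mean is the precision-weighted average of μ₀ and x̄.
σ₀² = 45.04² = 2028.6016, σ² = 72.68² = 5282.3824. Prior precision 1/σ₀² = 1/2028.6016; data precision n/σ² = 12/5282.3824.
w = (n/σ²)/(1/σ₀² + n/σ²) = n·σ₀²/(σ² + n·σ₀²) = 12·2028.6016/(5282.3824 + 12·2028.6016) = 24343.2192/29625.6016 = 0.8217.

0.8217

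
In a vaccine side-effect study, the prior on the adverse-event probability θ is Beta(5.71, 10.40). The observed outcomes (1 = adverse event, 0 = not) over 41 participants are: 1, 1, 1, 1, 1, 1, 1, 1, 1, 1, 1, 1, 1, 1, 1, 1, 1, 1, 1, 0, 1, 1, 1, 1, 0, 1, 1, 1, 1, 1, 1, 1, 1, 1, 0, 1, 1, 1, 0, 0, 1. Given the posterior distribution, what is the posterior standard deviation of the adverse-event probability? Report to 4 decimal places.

0.0582

The Beta prior is conjugate to a Binomial/Bernoulli likelihood; the update adds successes to α and failures to β.
Posterior: Beta(α+k, β+n−k) = Beta(5.71+36, 10.40+5) = Beta(41.71, 15.40).
Var = αβ/((α+β)²(α+β+1)) = 41.71·15.40/(57.11²·58.11) = 0.00338911; SD = √0.00338911 = 0.0582.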